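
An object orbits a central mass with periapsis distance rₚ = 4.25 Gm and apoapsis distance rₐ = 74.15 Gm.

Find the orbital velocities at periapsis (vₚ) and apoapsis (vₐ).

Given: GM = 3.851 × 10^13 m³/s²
rₚ = 4.25 Gm = 4.25 × 10^9 m
rₐ = 74.15 Gm = 7.415 × 10^10 m
GM = 3.851 × 10^13 m³/s²
a = (rₚ + rₐ)/2 = 3.92 × 10^10 m
Vis-viva: v² = GM (2/r − 1/a)
vₚ² = 3.851 × 10^13 × (4.70588 × 10^-10 − 2.55102 × 10^-11) = 17140 m²/s²
vₚ = 130.92 m/s ≈ 130.9 m/s
vₐ² = 3.851 × 10^13 × (2.69724 × 10^-11 − 2.55102 × 10^-11) = 56.3074 m²/s²
vₐ = 7.50382 m/s ≈ 7.504 m/s

Final answer: vₚ = 130.9 m/s, vₐ = 7.504 m/s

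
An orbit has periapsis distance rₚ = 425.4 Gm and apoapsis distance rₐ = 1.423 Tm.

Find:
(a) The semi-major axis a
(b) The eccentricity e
rₚ = 425.4 Gm = 4.254 × 10^11 m
rₐ = 1.423 Tm = 1.423 × 10^12 m
(a) a = (rₚ + rₐ)/2 = 9.242 × 10^11 m ≈ 924.2 Gm
(b) e = (rₐ − rₚ)/(rₐ + rₚ) = (9.976 × 10^11) / (1.8484 × 10^12) = 0.53971

Final answer:
(a) a = 924.2 Gm
(b) e = 0.5397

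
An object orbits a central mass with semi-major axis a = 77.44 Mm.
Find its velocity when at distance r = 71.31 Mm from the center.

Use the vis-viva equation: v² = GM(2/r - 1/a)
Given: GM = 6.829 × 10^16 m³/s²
a = 77.44 Mm = 7.744 × 10^7 m
r = 71.31 Mm = 7.131 × 10^7 m
GM = 6.829 × 10^16 m³/s²
2/r − 1/a = 2.80466 × 10^-8 − 1.29132 × 10^-8 = 1.51333 × 10^-8 m⁻¹
v² = GM (2/r − 1/a) = 1.03346 × 10^9 m²/s²
v = 32147.4 m/s ≈ 32.15 km/s

Final answer: 32.15 km/s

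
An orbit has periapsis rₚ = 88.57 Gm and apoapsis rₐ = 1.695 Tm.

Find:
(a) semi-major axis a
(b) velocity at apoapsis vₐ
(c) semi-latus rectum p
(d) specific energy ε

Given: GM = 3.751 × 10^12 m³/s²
rₚ = 88.57 Gm = 8.857 × 10^10 m
rₐ = 1.695 Tm = 1.695 × 10^12 m
GM = 3.751 × 10^12 m³/s²
a = (rₚ + rₐ)/2 = 8.91785 × 10^11 m
e = (rₐ − rₚ)/(rₐ + rₚ) = (1.60643 × 10^12) / (1.78357 × 10^12) = 0.900682
(a) a = 8.91785 × 10^11 m ≈ 891.8 Gm
(b) vₐ² = GM (2/rₐ − 1/a) = 3.751 × 10^12 × (1.17994 × 10^-12 − 1.12135 × 10^-12) = 0.219788 m²/s²;  vₐ = 0.468815 m/s ≈ 0.4688 m/s
(c) 1 − e² = 0.188771;  p = a(1 − e²) = 8.91785 × 10^11 × 0.188771 = 1.68343 × 10^11 m ≈ 168.3 Gm
(d) 2a = 1.78357 × 10^12 m;  ε = −GM/(2a) = -2.10309 J/kg ≈ -2.103 J/kg

Final answer:
(a) semi-major axis a = 891.8 Gm
(b) velocity at apoapsis vₐ = 0.4688 m/s
(c) semi-latus rectum p = 168.3 Gm
(d) specific energy ε = -2.103 J/kg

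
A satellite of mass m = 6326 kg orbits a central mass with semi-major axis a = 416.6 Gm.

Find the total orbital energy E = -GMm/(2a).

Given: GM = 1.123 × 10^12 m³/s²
a = 416.6 Gm = 4.166 × 10^11 m
GM = 1.123 × 10^12 m³/s²
2a = 8.332 × 10^11 m
GMm = 1.123 × 10^12 × 6326 = 7.1041 × 10^15 m³·kg/s²
E = −GMm/(2a) = -8526.28 J ≈ -8.526 kJ

Final answer: -8.526 kJ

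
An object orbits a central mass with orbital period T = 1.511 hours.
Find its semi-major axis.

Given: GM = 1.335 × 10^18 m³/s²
T = 1.511 hours = 5439.6 s
GM = 1.335 × 10^18 m³/s²
Kepler's third law: a³ = GM T² / (4π²)
T² = 2.95892 × 10^7 s²
a³ = (1.335 × 10^18) × (2.95892 × 10^7) / (4π²) = 1.00059 × 10^24 m³
a = (a³)^(1/3) = 1.0002 × 10^8 m ≈ 100 Mm

Final answer: 100 Mm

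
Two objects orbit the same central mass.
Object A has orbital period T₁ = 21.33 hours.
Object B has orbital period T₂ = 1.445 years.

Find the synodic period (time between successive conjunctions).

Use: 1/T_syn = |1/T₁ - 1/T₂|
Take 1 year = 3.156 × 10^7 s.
T₁ = 21.33 hours = 76788 s
T₂ = 1.445 years = 4.56042 × 10^7 s
1/T₁ = 1.30229 × 10^-5 s⁻¹
1/T₂ = 2.19278 × 10^-8 s⁻¹
|1/T₁ − 1/T₂| = 1.30009 × 10^-5 s⁻¹
T_syn = 1 / |1/T₁ − 1/T₂| = 76917.5 s ≈ 21.37 hours

Final answer: T_syn = 21.37 hours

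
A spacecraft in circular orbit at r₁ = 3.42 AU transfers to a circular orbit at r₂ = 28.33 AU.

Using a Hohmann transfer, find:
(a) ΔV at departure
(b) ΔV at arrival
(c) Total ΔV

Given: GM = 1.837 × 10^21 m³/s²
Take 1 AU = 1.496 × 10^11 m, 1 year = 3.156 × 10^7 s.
r₁ = 3.42 AU = 5.11632 × 10^11 m
r₂ = 28.33 AU = 4.23817 × 10^12 m
GM = 1.837 × 10^21 m³/s²
Transfer ellipse: a_t = (r₁ + r₂)/2 = 2.3749 × 10^12 m
Circular speed at r₁: v₁ = √(GM/r₁) = 59920.5 m/s
Transfer speed at r₁ (periapsis): v₁ₜ = √(GM(2/r₁ − 1/a_t)) = 80046.5 m/s
(a) ΔV₁ = v₁ₜ − v₁ = 20125.9 m/s ≈ 4.246 AU/year
Circular speed at r₂: v₂ = √(GM/r₂) = 20819.3 m/s
Transfer speed at r₂ (apoapsis): v₂ₜ = √(GM(2/r₂ − 1/a_t)) = 9663.22 m/s
(b) ΔV₂ = v₂ − v₂ₜ = 11156.1 m/s ≈ 2.354 AU/year
(c) ΔV_total = ΔV₁ + ΔV₂ = 31282 m/s ≈ 6.599 AU/year

Final answer:
(a) ΔV₁ = 4.246 AU/year
(b) ΔV₂ = 2.354 AU/year
(c) ΔV_total = 6.599 AU/year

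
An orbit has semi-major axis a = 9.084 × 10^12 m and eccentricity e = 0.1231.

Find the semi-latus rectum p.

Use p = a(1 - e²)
a = 9.084 × 10^12 m
e = 0.1231,  e² = 0.0151536,  1 − e² = 0.984846
p = a(1 − e²) = 9.084 × 10^12 m × 0.984846 = 8.94634 × 10^12 m ≈ 8.946 × 10^12 m

Final answer: p = 8.946 × 10^12 m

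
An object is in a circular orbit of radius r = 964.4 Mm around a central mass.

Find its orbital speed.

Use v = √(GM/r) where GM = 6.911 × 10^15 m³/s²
r = 964.4 Mm = 9.644 × 10^8 m
GM = 6.911 × 10^15 m³/s²
GM/r = (6.911 × 10^15) / (9.644 × 10^8) = 7.16611 × 10^6 m²/s²
v = √(GM/r) = 2676.96 m/s ≈ 2.677 km/s

Final answer: 2.677 km/s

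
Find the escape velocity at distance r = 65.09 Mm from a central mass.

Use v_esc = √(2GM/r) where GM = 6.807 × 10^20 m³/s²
r = 65.09 Mm = 6.509 × 10^7 m
GM = 6.807 × 10^20 m³/s²
2GM/r = 2 × (6.807 × 10^20) / (6.509 × 10^7) = 2.09157 × 10^13 m²/s²
v_esc = √(2GM/r) = 4.57336 × 10^6 m/s ≈ 4573 km/s

Final answer: 4573 km/s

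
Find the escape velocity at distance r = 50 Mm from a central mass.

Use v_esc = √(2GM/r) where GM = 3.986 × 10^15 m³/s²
r = 50 Mm = 5 × 10^7 m
GM = 3.986 × 10^15 m³/s²
2GM/r = 2 × (3.986 × 10^15) / (5 × 10^7) = 1.5944 × 10^8 m²/s²
v_esc = √(2GM/r) = 12627 m/s ≈ 12.63 km/s

Final answer: 12.63 km/s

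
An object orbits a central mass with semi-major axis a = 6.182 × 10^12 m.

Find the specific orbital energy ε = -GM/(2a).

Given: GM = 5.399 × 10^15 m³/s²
a = 6.182 × 10^12 m
GM = 5.399 × 10^15 m³/s²
2a = 1.2364 × 10^13 m
ε = −GM/(2a) = -436.671 J/kg ≈ -436.7 J/kg

Final answer: -436.7 J/kg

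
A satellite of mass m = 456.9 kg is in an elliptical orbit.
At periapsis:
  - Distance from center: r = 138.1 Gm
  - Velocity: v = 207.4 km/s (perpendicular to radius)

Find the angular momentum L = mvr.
r = 138.1 Gm = 1.381 × 10^11 m
v = 207.4 km/s = 207400 m/s
vr = 207400 × 1.381 × 10^11 = 2.86419 × 10^16 m²/s
L = m × vr = 456.9 × 2.86419 × 10^16 = 1.30865 × 10^19 kg·m²/s ≈ 1.309 × 10^19 kg·m²/s

Final answer: L = 1.309 × 10^19 kg·m²/s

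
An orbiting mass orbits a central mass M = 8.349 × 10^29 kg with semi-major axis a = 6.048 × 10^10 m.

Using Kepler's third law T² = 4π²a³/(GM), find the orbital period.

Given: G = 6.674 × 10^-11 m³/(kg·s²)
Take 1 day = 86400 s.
M = 8.349 × 10^29 kg
GM = G × M = 6.674 × 10^-11 × 8.349 × 10^29 = 5.57212 × 10^19 m³/s²
a = 6.048 × 10^10 m
a³ = 2.21226 × 10^32 m³
T = 2π √(a³/GM) = 2π √((2.21226 × 10^32) / (5.57212 × 10^19)) = 2π × 1.99254 × 10^6 s
T = 1.25195 × 10^7 s ≈ 144.9 days

Final answer: 144.9 days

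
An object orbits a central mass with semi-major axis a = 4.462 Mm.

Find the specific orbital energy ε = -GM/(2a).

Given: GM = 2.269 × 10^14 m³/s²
a = 4.462 Mm = 4.462 × 10^6 m
GM = 2.269 × 10^14 m³/s²
2a = 8.924 × 10^6 m
ε = −GM/(2a) = -2.54258 × 10^7 J/kg ≈ -25.43 MJ/kg

Final answer: -25.43 MJ/kg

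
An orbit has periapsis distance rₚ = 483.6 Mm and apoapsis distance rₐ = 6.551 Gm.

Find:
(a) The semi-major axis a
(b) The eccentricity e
rₚ = 483.6 Mm = 4.836 × 10^8 m
rₐ = 6.551 Gm = 6.551 × 10^9 m
(a) a = (rₚ + rₐ)/2 = 3.5173 × 10^9 m ≈ 3.517 Gm
(b) e = (rₐ − rₚ)/(rₐ + rₚ) = (6.0674 × 10^9) / (7.0346 × 10^9) = 0.862508

Final answer:
(a) a = 3.517 Gm
(b) e = 0.8625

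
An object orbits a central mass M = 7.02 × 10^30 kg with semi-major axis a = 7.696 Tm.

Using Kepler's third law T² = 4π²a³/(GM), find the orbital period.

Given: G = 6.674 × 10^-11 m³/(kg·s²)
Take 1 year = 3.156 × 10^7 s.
M = 7.02 × 10^30 kg
GM = G × M = 6.674 × 10^-11 × 7.02 × 10^30 = 4.68515 × 10^20 m³/s²
a = 7.696 Tm = 7.696 × 10^12 m
a³ = 4.55822 × 10^38 m³
T = 2π √(a³/GM) = 2π √((4.55822 × 10^38) / (4.68515 × 10^20)) = 2π × 9.86361 × 10^8 s
T = 6.19749 × 10^9 s ≈ 196.4 years

Final answer: 196.4 years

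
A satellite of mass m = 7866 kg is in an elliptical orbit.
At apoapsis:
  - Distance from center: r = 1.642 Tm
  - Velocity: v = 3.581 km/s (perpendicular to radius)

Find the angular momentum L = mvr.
r = 1.642 Tm = 1.642 × 10^12 m
v = 3.581 km/s = 3581 m/s
vr = 3581 × 1.642 × 10^12 = 5.88 × 10^15 m²/s
L = m × vr = 7866 × 5.88 × 10^15 = 4.62521 × 10^19 kg·m²/s ≈ 4.625 × 10^19 kg·m²/s

Final answer: L = 4.625 × 10^19 kg·m²/s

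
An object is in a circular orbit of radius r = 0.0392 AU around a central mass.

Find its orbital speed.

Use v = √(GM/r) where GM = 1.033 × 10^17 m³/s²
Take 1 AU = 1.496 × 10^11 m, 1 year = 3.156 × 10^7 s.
r = 0.0392 AU = 5.86432 × 10^9 m
GM = 1.033 × 10^17 m³/s²
GM/r = (1.033 × 10^17) / (5.86432 × 10^9) = 1.7615 × 10^7 m²/s²
v = √(GM/r) = 4197.02 m/s ≈ 0.8854 AU/year

Final answer: 0.8854 AU/year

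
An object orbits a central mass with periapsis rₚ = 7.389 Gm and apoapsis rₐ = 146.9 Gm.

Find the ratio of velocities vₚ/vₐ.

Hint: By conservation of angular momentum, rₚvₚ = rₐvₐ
rₚ = 7.389 Gm = 7.389 × 10^9 m
rₐ = 146.9 Gm = 1.469 × 10^11 m
rₚvₚ = rₐvₐ  ⇒  vₚ/vₐ = rₐ/rₚ
vₚ/vₐ = (1.469 × 10^11) / (7.389 × 10^9) = 19.8809

Final answer: vₚ/vₐ = 19.88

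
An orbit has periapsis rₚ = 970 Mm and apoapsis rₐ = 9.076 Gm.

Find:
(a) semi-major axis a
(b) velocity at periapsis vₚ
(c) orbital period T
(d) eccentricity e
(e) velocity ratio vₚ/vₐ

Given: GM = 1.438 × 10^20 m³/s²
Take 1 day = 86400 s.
rₚ = 970 Mm = 9.7 × 10^8 m
rₐ = 9.076 Gm = 9.076 × 10^9 m
GM = 1.438 × 10^20 m³/s²
a = (rₚ + rₐ)/2 = 5.023 × 10^9 m
e = (rₐ − rₚ)/(rₐ + rₚ) = (8.106 × 10^9) / (1.0046 × 10^10) = 0.806888
(a) a = 5.023 × 10^9 m ≈ 5.023 Gm
(b) vₚ² = GM (2/rₚ − 1/a) = 1.438 × 10^20 × (2.06186 × 10^-9 − 1.99084 × 10^-10) = 2.67867 × 10^11 m²/s²;  vₚ = 517558 m/s ≈ 517.6 km/s
(c) a³ = 1.26733 × 10^29 m³;  T = 2π √(a³/GM) = 2π × 29686.9 s = 186528 s ≈ 2.159 days
(d) e = 0.806888 ≈ 0.8069
(e) vₚ/vₐ = rₐ/rₚ (angular momentum) = (9.076 × 10^9) / (9.7 × 10^8) = 9.3567 ≈ 9.357

Final answer:
(a) semi-major axis a = 5.023 Gm
(b) velocity at periapsis vₚ = 517.6 km/s
(c) orbital period T = 2.159 days
(d) eccentricity e = 0.8069
(e) velocity ratio vₚ/vₐ = 9.357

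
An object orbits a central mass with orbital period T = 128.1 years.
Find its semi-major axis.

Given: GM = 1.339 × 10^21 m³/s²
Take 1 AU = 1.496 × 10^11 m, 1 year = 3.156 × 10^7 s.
T = 128.1 years = 4.04284 × 10^9 s
GM = 1.339 × 10^21 m³/s²
Kepler's third law: a³ = GM T² / (4π²)
T² = 1.63445 × 10^19 s²
a³ = (1.339 × 10^21) × (1.63445 × 10^19) / (4π²) = 5.54362 × 10^38 m³
a = (a³)^(1/3) = 8.21481 × 10^12 m ≈ 54.91 AU

Final answer: 54.91 AU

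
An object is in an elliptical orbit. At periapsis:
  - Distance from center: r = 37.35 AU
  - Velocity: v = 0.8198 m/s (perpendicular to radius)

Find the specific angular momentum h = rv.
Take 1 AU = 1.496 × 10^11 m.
r = 37.35 AU = 5.58756 × 10^12 m
v = 0.8198 m/s
h = rv = 5.58756 × 10^12 × 0.8198 = 4.58068 × 10^12 m²/s ≈ 4.581 × 10^12 m²/s

Final answer: h = 4.581 × 10^12 m²/s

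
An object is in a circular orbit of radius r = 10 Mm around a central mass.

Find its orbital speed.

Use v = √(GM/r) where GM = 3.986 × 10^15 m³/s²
r = 10 Mm = 1 × 10^7 m
GM = 3.986 × 10^15 m³/s²
GM/r = (3.986 × 10^15) / (1 × 10^7) = 3.986 × 10^8 m²/s²
v = √(GM/r) = 19965 m/s ≈ 19.96 km/s

Final answer: 19.96 km/s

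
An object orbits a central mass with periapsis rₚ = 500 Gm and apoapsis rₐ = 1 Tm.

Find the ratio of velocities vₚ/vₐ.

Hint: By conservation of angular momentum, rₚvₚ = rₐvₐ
rₚ = 500 Gm = 5 × 10^11 m
rₐ = 1 Tm = 1 × 10^12 m
rₚvₚ = rₐvₐ  ⇒  vₚ/vₐ = rₐ/rₚ
vₚ/vₐ = (1 × 10^12) / (5 × 10^11) = 2

Final answer: vₚ/vₐ = 2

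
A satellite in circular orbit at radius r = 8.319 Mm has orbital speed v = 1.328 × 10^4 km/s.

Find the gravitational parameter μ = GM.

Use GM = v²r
r = 8.319 Mm = 8.319 × 10^6 m
v = 1.328 × 10^4 km/s = 1.328 × 10^7 m/s
v² = 1.76358 × 10^14 m²/s²
GM = v²r = 1.76358 × 10^14 × 8.319 × 10^6 = 1.46713 × 10^21 m³/s²
GM ≈ 1.467 × 10^21 m³/s²

Final answer: GM = 1.467 × 10^21 m³/s²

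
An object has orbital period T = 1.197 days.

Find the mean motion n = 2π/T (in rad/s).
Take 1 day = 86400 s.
T = 1.197 days = 103421 s
n = 2π / 103421 s = 6.07536 × 10^-5 rad/s ≈ 6.075 × 10^-5 rad/s

Final answer: n = 6.075 × 10^-5 rad/s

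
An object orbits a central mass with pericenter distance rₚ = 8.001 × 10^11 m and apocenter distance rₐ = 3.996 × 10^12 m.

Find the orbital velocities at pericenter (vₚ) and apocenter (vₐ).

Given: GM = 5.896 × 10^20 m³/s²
rₚ = 8.001 × 10^11 m
rₐ = 3.996 × 10^12 m
GM = 5.896 × 10^20 m³/s²
a = (rₚ + rₐ)/2 = 2.39805 × 10^12 m
Vis-viva: v² = GM (2/r − 1/a)
vₚ² = 5.896 × 10^20 × (2.49969 × 10^-12 − 4.17005 × 10^-13) = 1.22795 × 10^9 m²/s²
vₚ = 35042.1 m/s ≈ 35.04 km/s
vₐ² = 5.896 × 10^20 × (5.00501 × 10^-13 − 4.17005 × 10^-13) = 4.92287 × 10^7 m²/s²
vₐ = 7016.31 m/s ≈ 7.016 km/s

Final answer: vₚ = 35.04 km/s, vₐ = 7.016 km/s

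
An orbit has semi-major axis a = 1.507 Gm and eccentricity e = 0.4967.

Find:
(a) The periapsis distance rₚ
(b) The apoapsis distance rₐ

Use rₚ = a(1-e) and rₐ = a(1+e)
a = 1.507 Gm = 1.507 × 10^9 m
e = 0.4967:  1 − e = 0.5033,  1 + e = 1.4967
(a) rₚ = a(1 − e) = 1.507 × 10^9 m × 0.5033 = 7.58473 × 10^8 m ≈ 758.5 Mm
(b) rₐ = a(1 + e) = 1.507 × 10^9 m × 1.4967 = 2.25553 × 10^9 m ≈ 2.256 Gm

Final answer:
(a) rₚ = 758.5 Mm
(b) rₐ = 2.256 Gm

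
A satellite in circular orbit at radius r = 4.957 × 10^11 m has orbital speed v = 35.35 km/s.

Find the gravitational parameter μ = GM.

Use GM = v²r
r = 4.957 × 10^11 m
v = 35.35 km/s = 35350 m/s
v² = 1.24962 × 10^9 m²/s²
GM = v²r = 1.24962 × 10^9 × 4.957 × 10^11 = 6.19438 × 10^20 m³/s²
GM ≈ 6.194 × 10^20 m³/s²

Final answer: GM = 6.194 × 10^20 m³/s²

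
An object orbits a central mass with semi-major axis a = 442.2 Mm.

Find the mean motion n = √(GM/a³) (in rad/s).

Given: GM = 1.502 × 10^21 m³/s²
a = 442.2 Mm = 4.422 × 10^8 m
GM = 1.502 × 10^21 m³/s²
a³ = 8.64682 × 10^25 m³
GM/a³ = (1.502 × 10^21) / (8.64682 × 10^25) = 1.73706 × 10^-5 s⁻²
n = √(GM/a³) = 0.0041678 rad/s ≈ 0.004168 rad/s

Final answer: n = 0.004168 rad/s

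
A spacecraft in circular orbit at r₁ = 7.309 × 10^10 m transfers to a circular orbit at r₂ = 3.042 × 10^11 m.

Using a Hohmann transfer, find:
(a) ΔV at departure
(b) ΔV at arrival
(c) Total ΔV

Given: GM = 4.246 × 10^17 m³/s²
r₁ = 7.309 × 10^10 m
r₂ = 3.042 × 10^11 m
GM = 4.246 × 10^17 m³/s²
Transfer ellipse: a_t = (r₁ + r₂)/2 = 1.88645 × 10^11 m
Circular speed at r₁: v₁ = √(GM/r₁) = 2410.24 m/s
Transfer speed at r₁ (periapsis): v₁ₜ = √(GM(2/r₁ − 1/a_t)) = 3060.68 m/s
(a) ΔV₁ = v₁ₜ − v₁ = 650.436 m/s ≈ 650.4 m/s
Circular speed at r₂: v₂ = √(GM/r₂) = 1181.44 m/s
Transfer speed at r₂ (apoapsis): v₂ₜ = √(GM(2/r₂ − 1/a_t)) = 735.388 m/s
(b) ΔV₂ = v₂ − v₂ₜ = 446.048 m/s ≈ 446 m/s
(c) ΔV_total = ΔV₁ + ΔV₂ = 1096.48 m/s ≈ 1.096 km/s

Final answer:
(a) ΔV₁ = 650.4 m/s
(b) ΔV₂ = 446 m/s
(c) ΔV_total = 1.096 km/s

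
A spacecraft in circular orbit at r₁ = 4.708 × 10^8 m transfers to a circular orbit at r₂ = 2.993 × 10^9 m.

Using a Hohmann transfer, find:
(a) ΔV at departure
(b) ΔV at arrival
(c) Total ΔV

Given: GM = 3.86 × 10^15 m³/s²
r₁ = 4.708 × 10^8 m
r₂ = 2.993 × 10^9 m
GM = 3.86 × 10^15 m³/s²
Transfer ellipse: a_t = (r₁ + r₂)/2 = 1.7319 × 10^9 m
Circular speed at r₁: v₁ = √(GM/r₁) = 2863.36 m/s
Transfer speed at r₁ (periapsis): v₁ₜ = √(GM(2/r₁ − 1/a_t)) = 3764.15 m/s
(a) ΔV₁ = v₁ₜ − v₁ = 900.797 m/s ≈ 900.8 m/s
Circular speed at r₂: v₂ = √(GM/r₂) = 1135.64 m/s
Transfer speed at r₂ (apoapsis): v₂ₜ = √(GM(2/r₂ − 1/a_t)) = 592.103 m/s
(b) ΔV₂ = v₂ − v₂ₜ = 543.536 m/s ≈ 543.5 m/s
(c) ΔV_total = ΔV₁ + ΔV₂ = 1444.33 m/s ≈ 1.444 km/s

Final answer:
(a) ΔV₁ = 900.8 m/s
(b) ΔV₂ = 543.5 m/s
(c) ΔV_total = 1.444 km/s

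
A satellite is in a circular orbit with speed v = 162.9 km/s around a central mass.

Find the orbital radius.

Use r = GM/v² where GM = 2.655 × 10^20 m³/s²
v = 162.9 km/s = 162900 m/s
GM = 2.655 × 10^20 m³/s²
v² = 2.65364 × 10^10 m²/s²
r = GM/v² = (2.655 × 10^20) / (2.65364 × 10^10) = 1.00051 × 10^10 m ≈ 10.01 Gm

Final answer: 10.01 Gm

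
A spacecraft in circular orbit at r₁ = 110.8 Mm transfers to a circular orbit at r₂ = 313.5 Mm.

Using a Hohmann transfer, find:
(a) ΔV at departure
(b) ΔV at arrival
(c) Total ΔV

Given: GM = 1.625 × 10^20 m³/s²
r₁ = 110.8 Mm = 1.108 × 10^8 m
r₂ = 313.5 Mm = 3.135 × 10^8 m
GM = 1.625 × 10^20 m³/s²
Transfer ellipse: a_t = (r₁ + r₂)/2 = 2.1215 × 10^8 m
Circular speed at r₁: v₁ = √(GM/r₁) = 1.21104 × 10^6 m/s
Transfer speed at r₁ (periapsis): v₁ₜ = √(GM(2/r₁ − 1/a_t)) = 1.47216 × 10^6 m/s
(a) ΔV₁ = v₁ₜ − v₁ = 261121 m/s ≈ 261.1 km/s
Circular speed at r₂: v₂ = √(GM/r₂) = 719959 m/s
Transfer speed at r₂ (apoapsis): v₂ₜ = √(GM(2/r₂ − 1/a_t)) = 520303 m/s
(b) ΔV₂ = v₂ − v₂ₜ = 199656 m/s ≈ 199.7 km/s
(c) ΔV_total = ΔV₁ + ΔV₂ = 460778 m/s ≈ 460.8 km/s

Final answer:
(a) ΔV₁ = 261.1 km/s
(b) ΔV₂ = 199.7 km/s
(c) ΔV_total = 460.8 km/s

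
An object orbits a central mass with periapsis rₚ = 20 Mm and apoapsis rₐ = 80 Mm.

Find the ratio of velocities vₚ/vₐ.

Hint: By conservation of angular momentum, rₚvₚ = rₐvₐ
rₚ = 20 Mm = 2 × 10^7 m
rₐ = 80 Mm = 8 × 10^7 m
rₚvₚ = rₐvₐ  ⇒  vₚ/vₐ = rₐ/rₚ
vₚ/vₐ = (8 × 10^7) / (2 × 10^7) = 4

Final answer: vₚ/vₐ = 4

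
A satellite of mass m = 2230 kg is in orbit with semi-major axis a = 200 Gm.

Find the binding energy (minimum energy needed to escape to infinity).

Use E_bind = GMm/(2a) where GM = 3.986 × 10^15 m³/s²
a = 200 Gm = 2 × 10^11 m
GM = 3.986 × 10^15 m³/s²
m = 2230 kg
GMm = 3.986 × 10^15 × 2230 = 8.88878 × 10^18 m³·kg/s²
2a = 4 × 10^11 m
E_bind = GMm/(2a) = 2.2222 × 10^7 J ≈ 22.22 MJ

Final answer: 22.22 MJ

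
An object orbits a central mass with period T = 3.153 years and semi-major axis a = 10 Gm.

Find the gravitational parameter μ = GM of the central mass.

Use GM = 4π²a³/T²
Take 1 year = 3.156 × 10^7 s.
T = 3.153 years = 9.95087 × 10^7 s
a = 10 Gm = 1 × 10^10 m
a³ = 1 × 10^30 m³
T² = 9.90198 × 10^15 s²
GM = 4π² × (1 × 10^30) / (9.90198 × 10^15) = 3.98692 × 10^15 m³/s²
GM ≈ 3.987 × 10^15 m³/s²

Final answer: GM = 3.987 × 10^15 m³/s²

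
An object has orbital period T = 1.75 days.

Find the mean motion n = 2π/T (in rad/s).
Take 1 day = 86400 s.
T = 1.75 days = 151200 s
n = 2π / 151200 s = 4.15555 × 10^-5 rad/s ≈ 4.156 × 10^-5 rad/s

Final answer: n = 4.156 × 10^-5 rad/s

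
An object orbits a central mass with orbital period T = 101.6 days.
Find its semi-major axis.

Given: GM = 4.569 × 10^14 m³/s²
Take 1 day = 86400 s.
T = 101.6 days = 8.77824 × 10^6 s
GM = 4.569 × 10^14 m³/s²
Kepler's third law: a³ = GM T² / (4π²)
T² = 7.70575 × 10^13 s²
a³ = (4.569 × 10^14) × (7.70575 × 10^13) / (4π²) = 8.91818 × 10^26 m³
a = (a³)^(1/3) = 9.62555 × 10^8 m ≈ 962.6 Mm

Final answer: 962.6 Mm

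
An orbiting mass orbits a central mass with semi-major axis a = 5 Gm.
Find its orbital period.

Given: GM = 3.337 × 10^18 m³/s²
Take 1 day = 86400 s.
a = 5 Gm = 5 × 10^9 m
GM = 3.337 × 10^18 m³/s²
a³ = 1.25 × 10^29 m³
T = 2π √(a³/GM) = 2π √((1.25 × 10^29) / (3.337 × 10^18)) = 2π × 193543 s
T = 1.21606 × 10^6 s ≈ 14.07 days

Final answer: 14.07 days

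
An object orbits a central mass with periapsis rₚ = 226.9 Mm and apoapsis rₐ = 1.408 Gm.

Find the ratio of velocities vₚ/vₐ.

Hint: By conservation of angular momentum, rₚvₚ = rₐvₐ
rₚ = 226.9 Mm = 2.269 × 10^8 m
rₐ = 1.408 Gm = 1.408 × 10^9 m
rₚvₚ = rₐvₐ  ⇒  vₚ/vₐ = rₐ/rₚ
vₚ/vₐ = (1.408 × 10^9) / (2.269 × 10^8) = 6.20538

Final answer: vₚ/vₐ = 6.205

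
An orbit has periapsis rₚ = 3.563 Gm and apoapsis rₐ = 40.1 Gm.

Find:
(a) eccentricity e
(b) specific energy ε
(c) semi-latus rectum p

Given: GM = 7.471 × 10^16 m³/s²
rₚ = 3.563 Gm = 3.563 × 10^9 m
rₐ = 40.1 Gm = 4.01 × 10^10 m
GM = 7.471 × 10^16 m³/s²
a = (rₚ + rₐ)/2 = 2.18315 × 10^10 m
e = (rₐ − rₚ)/(rₐ + rₚ) = (3.6537 × 10^10) / (4.3663 × 10^10) = 0.836795
(a) e = 0.836795 ≈ 0.8368
(b) 2a = 4.3663 × 10^10 m;  ε = −GM/(2a) = -1.71106 × 10^6 J/kg ≈ -1.711 MJ/kg
(c) 1 − e² = 0.299773;  p = a(1 − e²) = 2.18315 × 10^10 × 0.299773 = 6.5445 × 10^9 m ≈ 6.545 Gm

Final answer:
(a) eccentricity e = 0.8368
(b) specific energy ε = -1.711 MJ/kg
(c) semi-latus rectum p = 6.545 Gm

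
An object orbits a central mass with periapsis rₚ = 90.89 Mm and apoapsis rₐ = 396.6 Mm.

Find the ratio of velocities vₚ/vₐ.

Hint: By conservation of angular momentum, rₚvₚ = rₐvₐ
rₚ = 90.89 Mm = 9.089 × 10^7 m
rₐ = 396.6 Mm = 3.966 × 10^8 m
rₚvₚ = rₐvₐ  ⇒  vₚ/vₐ = rₐ/rₚ
vₚ/vₐ = (3.966 × 10^8) / (9.089 × 10^7) = 4.36352

Final answer: vₚ/vₐ = 4.364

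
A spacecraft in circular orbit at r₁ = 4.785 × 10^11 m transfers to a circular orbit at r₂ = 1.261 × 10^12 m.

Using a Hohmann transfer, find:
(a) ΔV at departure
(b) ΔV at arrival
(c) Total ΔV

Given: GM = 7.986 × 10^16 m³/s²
r₁ = 4.785 × 10^11 m
r₂ = 1.261 × 10^12 m
GM = 7.986 × 10^16 m³/s²
Transfer ellipse: a_t = (r₁ + r₂)/2 = 8.6975 × 10^11 m
Circular speed at r₁: v₁ = √(GM/r₁) = 408.53 m/s
Transfer speed at r₁ (periapsis): v₁ₜ = √(GM(2/r₁ − 1/a_t)) = 491.908 m/s
(a) ΔV₁ = v₁ₜ − v₁ = 83.3784 m/s ≈ 83.38 m/s
Circular speed at r₂: v₂ = √(GM/r₂) = 251.656 m/s
Transfer speed at r₂ (apoapsis): v₂ₜ = √(GM(2/r₂ − 1/a_t)) = 186.66 m/s
(b) ΔV₂ = v₂ − v₂ₜ = 64.9961 m/s ≈ 65 m/s
(c) ΔV_total = ΔV₁ + ΔV₂ = 148.374 m/s ≈ 148.4 m/s

Final answer:
(a) ΔV₁ = 83.38 m/s
(b) ΔV₂ = 65 m/s
(c) ΔV_total = 148.4 m/s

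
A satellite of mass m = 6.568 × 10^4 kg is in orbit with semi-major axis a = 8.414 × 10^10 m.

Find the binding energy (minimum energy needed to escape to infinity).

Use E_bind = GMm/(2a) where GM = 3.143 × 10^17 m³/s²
a = 8.414 × 10^10 m
GM = 3.143 × 10^17 m³/s²
m = 6.568 × 10^4 kg
GMm = 3.143 × 10^17 × 65680 = 2.06432 × 10^22 m³·kg/s²
2a = 1.6828 × 10^11 m
E_bind = GMm/(2a) = 1.22672 × 10^11 J ≈ 122.7 GJ

Final answer: 122.7 GJ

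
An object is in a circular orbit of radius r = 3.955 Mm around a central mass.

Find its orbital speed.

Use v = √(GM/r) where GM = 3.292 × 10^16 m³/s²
r = 3.955 Mm = 3.955 × 10^6 m
GM = 3.292 × 10^16 m³/s²
GM/r = (3.292 × 10^16) / (3.955 × 10^6) = 8.32364 × 10^9 m²/s²
v = √(GM/r) = 91234 m/s ≈ 91.23 km/s

Final answer: 91.23 km/s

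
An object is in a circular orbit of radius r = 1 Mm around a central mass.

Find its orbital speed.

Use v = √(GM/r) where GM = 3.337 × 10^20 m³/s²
r = 1 Mm = 1 × 10^6 m
GM = 3.337 × 10^20 m³/s²
GM/r = (3.337 × 10^20) / (1 × 10^6) = 3.337 × 10^14 m²/s²
v = √(GM/r) = 1.82675 × 10^7 m/s ≈ 1.827 × 10^4 km/s

Final answer: 1.827 × 10^4 km/s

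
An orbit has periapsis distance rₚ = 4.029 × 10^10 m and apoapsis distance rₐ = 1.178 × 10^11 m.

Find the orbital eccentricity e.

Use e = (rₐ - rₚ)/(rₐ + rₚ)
rₚ = 4.029 × 10^10 m
rₐ = 1.178 × 10^11 m
rₐ − rₚ = 7.751 × 10^10 m
rₐ + rₚ = 1.5809 × 10^11 m
e = (rₐ − rₚ)/(rₐ + rₚ) = 0.49029

Final answer: e = 0.4903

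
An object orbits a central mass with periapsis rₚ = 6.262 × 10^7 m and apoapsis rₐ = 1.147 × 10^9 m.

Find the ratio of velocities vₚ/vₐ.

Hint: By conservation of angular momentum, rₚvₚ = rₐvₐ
rₚ = 6.262 × 10^7 m
rₐ = 1.147 × 10^9 m
rₚvₚ = rₐvₐ  ⇒  vₚ/vₐ = rₐ/rₚ
vₚ/vₐ = (1.147 × 10^9) / (6.262 × 10^7) = 18.3168

Final answer: vₚ/vₐ = 18.32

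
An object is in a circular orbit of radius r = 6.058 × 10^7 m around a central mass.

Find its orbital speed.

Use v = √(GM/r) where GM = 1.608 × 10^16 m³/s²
r = 6.058 × 10^7 m
GM = 1.608 × 10^16 m³/s²
GM/r = (1.608 × 10^16) / (6.058 × 10^7) = 2.65434 × 10^8 m²/s²
v = √(GM/r) = 16292.1 m/s ≈ 16.29 km/s

Final answer: 16.29 km/s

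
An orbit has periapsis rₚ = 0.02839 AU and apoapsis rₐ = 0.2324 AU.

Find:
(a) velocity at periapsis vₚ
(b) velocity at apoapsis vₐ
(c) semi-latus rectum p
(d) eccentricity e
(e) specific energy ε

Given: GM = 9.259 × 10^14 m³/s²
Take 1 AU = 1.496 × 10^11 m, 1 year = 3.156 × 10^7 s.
rₚ = 0.02839 AU = 4.24714 × 10^9 m
rₐ = 0.2324 AU = 3.4767 × 10^10 m
GM = 9.259 × 10^14 m³/s²
a = (rₚ + rₐ)/2 = 1.95071 × 10^10 m
e = (rₐ − rₚ)/(rₐ + rₚ) = (3.05199 × 10^10) / (3.90142 × 10^10) = 0.782277
(a) vₚ² = GM (2/rₚ − 1/a) = 9.259 × 10^14 × (4.70905 × 10^-10 − 5.12634 × 10^-11) = 388546 m²/s²;  vₚ = 623.334 m/s ≈ 0.1315 AU/year
(b) vₐ² = GM (2/rₐ − 1/a) = 9.259 × 10^14 × (5.75257 × 10^-11 − 5.12634 × 10^-11) = 5798.3 m²/s²;  vₐ = 76.1466 m/s ≈ 76.15 m/s
(c) 1 − e² = 0.388043;  p = a(1 − e²) = 1.95071 × 10^10 × 0.388043 = 7.56959 × 10^9 m ≈ 0.0506 AU
(d) e = 0.782277 ≈ 0.7823
(e) 2a = 3.90142 × 10^10 m;  ε = −GM/(2a) = -23732.4 J/kg ≈ -23.73 kJ/kg

Final answer:
(a) velocity at periapsis vₚ = 0.1315 AU/year
(b) velocity at apoapsis vₐ = 76.15 m/s
(c) semi-latus rectum p = 0.0506 AU
(d) eccentricity e = 0.7823
(e) specific energy ε = -23.73 kJ/kg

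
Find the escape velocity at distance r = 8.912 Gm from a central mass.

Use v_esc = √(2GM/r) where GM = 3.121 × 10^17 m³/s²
r = 8.912 Gm = 8.912 × 10^9 m
GM = 3.121 × 10^17 m³/s²
2GM/r = 2 × (3.121 × 10^17) / (8.912 × 10^9) = 7.00404 × 10^7 m²/s²
v_esc = √(2GM/r) = 8369.01 m/s ≈ 8.369 km/s

Final answer: 8.369 km/s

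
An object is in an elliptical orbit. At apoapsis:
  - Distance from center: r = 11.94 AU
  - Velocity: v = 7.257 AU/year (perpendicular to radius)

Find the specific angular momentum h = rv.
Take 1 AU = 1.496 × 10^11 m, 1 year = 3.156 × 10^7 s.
r = 11.94 AU = 1.78622 × 10^12 m
v = 7.257 AU/year = 34399.5 m/s
h = rv = 1.78622 × 10^12 × 34399.5 = 6.14452 × 10^16 m²/s ≈ 6.145 × 10^16 m²/s

Final answer: h = 6.145 × 10^16 m²/s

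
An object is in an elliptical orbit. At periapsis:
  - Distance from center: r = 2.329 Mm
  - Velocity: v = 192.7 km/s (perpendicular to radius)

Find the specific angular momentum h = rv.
r = 2.329 Mm = 2.329 × 10^6 m
v = 192.7 km/s = 192700 m/s
h = rv = 2.329 × 10^6 × 192700 = 4.48798 × 10^11 m²/s ≈ 4.488 × 10^11 m²/s

Final answer: h = 4.488 × 10^11 m²/s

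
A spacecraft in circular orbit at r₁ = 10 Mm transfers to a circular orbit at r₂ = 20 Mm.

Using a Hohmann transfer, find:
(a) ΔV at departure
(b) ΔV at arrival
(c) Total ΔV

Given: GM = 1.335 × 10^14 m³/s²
r₁ = 10 Mm = 1 × 10^7 m
r₂ = 20 Mm = 2 × 10^7 m
GM = 1.335 × 10^14 m³/s²
Transfer ellipse: a_t = (r₁ + r₂)/2 = 1.5 × 10^7 m
Circular speed at r₁: v₁ = √(GM/r₁) = 3653.77 m/s
Transfer speed at r₁ (periapsis): v₁ₜ = √(GM(2/r₁ − 1/a_t)) = 4219 m/s
(a) ΔV₁ = v₁ₜ − v₁ = 565.239 m/s ≈ 565.2 m/s
Circular speed at r₂: v₂ = √(GM/r₂) = 2583.6 m/s
Transfer speed at r₂ (apoapsis): v₂ₜ = √(GM(2/r₂ − 1/a_t)) = 2109.5 m/s
(b) ΔV₂ = v₂ − v₂ₜ = 474.1 m/s ≈ 474.1 m/s
(c) ΔV_total = ΔV₁ + ΔV₂ = 1039.34 m/s ≈ 1.039 km/s

Final answer:
(a) ΔV₁ = 565.2 m/s
(b) ΔV₂ = 474.1 m/s
(c) ΔV_total = 1.039 km/s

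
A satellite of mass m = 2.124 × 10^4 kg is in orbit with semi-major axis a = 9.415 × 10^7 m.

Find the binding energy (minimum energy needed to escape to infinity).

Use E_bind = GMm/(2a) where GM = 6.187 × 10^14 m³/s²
a = 9.415 × 10^7 m
GM = 6.187 × 10^14 m³/s²
m = 2.124 × 10^4 kg
GMm = 6.187 × 10^14 × 21240 = 1.31412 × 10^19 m³·kg/s²
2a = 1.883 × 10^8 m
E_bind = GMm/(2a) = 6.97886 × 10^10 J ≈ 69.79 GJ

Final answer: 69.79 GJ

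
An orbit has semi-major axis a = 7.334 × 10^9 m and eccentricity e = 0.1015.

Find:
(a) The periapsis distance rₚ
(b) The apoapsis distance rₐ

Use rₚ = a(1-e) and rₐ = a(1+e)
a = 7.334 × 10^9 m
e = 0.1015:  1 − e = 0.8985,  1 + e = 1.1015
(a) rₚ = a(1 − e) = 7.334 × 10^9 m × 0.8985 = 6.5896 × 10^9 m ≈ 6.59 × 10^9 m
(b) rₐ = a(1 + e) = 7.334 × 10^9 m × 1.1015 = 8.0784 × 10^9 m ≈ 8.078 × 10^9 m

Final answer:
(a) rₚ = 6.59 × 10^9 m
(b) rₐ = 8.078 × 10^9 m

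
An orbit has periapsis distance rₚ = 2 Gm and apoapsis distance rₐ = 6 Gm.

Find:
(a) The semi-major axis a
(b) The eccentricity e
rₚ = 2 Gm = 2 × 10^9 m
rₐ = 6 Gm = 6 × 10^9 m
(a) a = (rₚ + rₐ)/2 = 4 × 10^9 m ≈ 4 Gm
(b) e = (rₐ − rₚ)/(rₐ + rₚ) = (4 × 10^9) / (8 × 10^9) = 0.5

Final answer:
(a) a = 4 Gm
(b) e = 0.5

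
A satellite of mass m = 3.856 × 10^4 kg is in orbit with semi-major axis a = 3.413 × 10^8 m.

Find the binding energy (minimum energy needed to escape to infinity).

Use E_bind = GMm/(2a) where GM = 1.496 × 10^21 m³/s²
a = 3.413 × 10^8 m
GM = 1.496 × 10^21 m³/s²
m = 3.856 × 10^4 kg
GMm = 1.496 × 10^21 × 38560 = 5.76858 × 10^25 m³·kg/s²
2a = 6.826 × 10^8 m
E_bind = GMm/(2a) = 8.45089 × 10^16 J ≈ 84.51 PJ

Final answer: 84.51 PJ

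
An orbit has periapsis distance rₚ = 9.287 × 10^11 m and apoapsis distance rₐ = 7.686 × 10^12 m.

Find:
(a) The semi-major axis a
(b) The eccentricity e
rₚ = 9.287 × 10^11 m
rₐ = 7.686 × 10^12 m
(a) a = (rₚ + rₐ)/2 = 4.30735 × 10^12 m ≈ 4.307 × 10^12 m
(b) e = (rₐ − rₚ)/(rₐ + rₚ) = (6.7573 × 10^12) / (8.6147 × 10^12) = 0.784392

Final answer:
(a) a = 4.307 × 10^12 m
(b) e = 0.7844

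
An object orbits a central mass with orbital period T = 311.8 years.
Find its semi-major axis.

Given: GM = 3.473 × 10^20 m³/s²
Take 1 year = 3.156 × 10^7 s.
T = 311.8 years = 9.84041 × 10^9 s
GM = 3.473 × 10^20 m³/s²
Kepler's third law: a³ = GM T² / (4π²)
T² = 9.68336 × 10^19 s²
a³ = (3.473 × 10^20) × (9.68336 × 10^19) / (4π²) = 8.51866 × 10^38 m³
a = (a³)^(1/3) = 9.47961 × 10^12 m ≈ 9.48 Tm

Final answer: 9.48 Tm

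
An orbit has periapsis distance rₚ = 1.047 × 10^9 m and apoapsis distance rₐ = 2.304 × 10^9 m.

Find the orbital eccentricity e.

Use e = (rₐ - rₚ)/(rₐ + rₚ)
rₚ = 1.047 × 10^9 m
rₐ = 2.304 × 10^9 m
rₐ − rₚ = 1.257 × 10^9 m
rₐ + rₚ = 3.351 × 10^9 m
e = (rₐ − rₚ)/(rₐ + rₚ) = 0.375112

Final answer: e = 0.3751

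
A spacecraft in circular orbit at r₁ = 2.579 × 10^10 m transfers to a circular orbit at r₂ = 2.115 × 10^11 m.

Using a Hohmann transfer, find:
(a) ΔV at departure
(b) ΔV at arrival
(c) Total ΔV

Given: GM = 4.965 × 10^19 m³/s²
r₁ = 2.579 × 10^10 m
r₂ = 2.115 × 10^11 m
GM = 4.965 × 10^19 m³/s²
Transfer ellipse: a_t = (r₁ + r₂)/2 = 1.18645 × 10^11 m
Circular speed at r₁: v₁ = √(GM/r₁) = 43876.7 m/s
Transfer speed at r₁ (periapsis): v₁ₜ = √(GM(2/r₁ − 1/a_t)) = 58582 m/s
(a) ΔV₁ = v₁ₜ − v₁ = 14705.3 m/s ≈ 14.71 km/s
Circular speed at r₂: v₂ = √(GM/r₂) = 15321.6 m/s
Transfer speed at r₂ (apoapsis): v₂ₜ = √(GM(2/r₂ − 1/a_t)) = 7143.41 m/s
(b) ΔV₂ = v₂ − v₂ₜ = 8178.2 m/s ≈ 8.178 km/s
(c) ΔV_total = ΔV₁ + ΔV₂ = 22883.5 m/s ≈ 22.88 km/s

Final answer:
(a) ΔV₁ = 14.71 km/s
(b) ΔV₂ = 8.178 km/s
(c) ΔV_total = 22.88 km/s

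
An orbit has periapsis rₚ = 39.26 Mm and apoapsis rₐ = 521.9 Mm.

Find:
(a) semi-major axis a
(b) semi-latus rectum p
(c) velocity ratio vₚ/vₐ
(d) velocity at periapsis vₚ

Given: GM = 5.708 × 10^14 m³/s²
rₚ = 39.26 Mm = 3.926 × 10^7 m
rₐ = 521.9 Mm = 5.219 × 10^8 m
GM = 5.708 × 10^14 m³/s²
a = (rₚ + rₐ)/2 = 2.8058 × 10^8 m
e = (rₐ − rₚ)/(rₐ + rₚ) = (4.8264 × 10^8) / (5.6116 × 10^8) = 0.860076
(a) a = 2.8058 × 10^8 m ≈ 280.6 Mm
(b) 1 − e² = 0.26027;  p = a(1 − e²) = 2.8058 × 10^8 × 0.26027 = 7.30266 × 10^7 m ≈ 73.03 Mm
(c) vₚ/vₐ = rₐ/rₚ (angular momentum) = (5.219 × 10^8) / (3.926 × 10^7) = 13.2934 ≈ 13.29
(d) vₚ² = GM (2/rₚ − 1/a) = 5.708 × 10^14 × (5.09424 × 10^-8 − 3.56405 × 10^-9) = 2.70436 × 10^7 m²/s²;  vₚ = 5200.34 m/s ≈ 5.2 km/s

Final answer:
(a) semi-major axis a = 280.6 Mm
(b) semi-latus rectum p = 73.03 Mm
(c) velocity ratio vₚ/vₐ = 13.29
(d) velocity at periapsis vₚ = 5.2 km/s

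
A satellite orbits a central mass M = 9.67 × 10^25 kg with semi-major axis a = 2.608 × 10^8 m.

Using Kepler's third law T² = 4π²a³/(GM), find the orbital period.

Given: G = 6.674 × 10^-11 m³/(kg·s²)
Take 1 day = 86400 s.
M = 9.67 × 10^25 kg
GM = G × M = 6.674 × 10^-11 × 9.67 × 10^25 = 6.45376 × 10^15 m³/s²
a = 2.608 × 10^8 m
a³ = 1.77387 × 10^25 m³
T = 2π √(a³/GM) = 2π √((1.77387 × 10^25) / (6.45376 × 10^15)) = 2π × 52427 s
T = 329409 s ≈ 3.813 days

Final answer: 3.813 days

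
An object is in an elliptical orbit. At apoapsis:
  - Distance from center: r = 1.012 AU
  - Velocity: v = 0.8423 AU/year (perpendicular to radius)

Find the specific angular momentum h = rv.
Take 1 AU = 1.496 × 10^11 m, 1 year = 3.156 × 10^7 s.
r = 1.012 AU = 1.51395 × 10^11 m
v = 0.8423 AU/year = 3992.65 m/s
h = rv = 1.51395 × 10^11 × 3992.65 = 6.04468 × 10^14 m²/s ≈ 6.045 × 10^14 m²/s

Final answer: h = 6.045 × 10^14 m²/s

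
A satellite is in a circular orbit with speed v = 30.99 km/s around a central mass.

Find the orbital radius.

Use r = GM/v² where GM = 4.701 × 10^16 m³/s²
v = 30.99 km/s = 30990 m/s
GM = 4.701 × 10^16 m³/s²
v² = 9.6038 × 10^8 m²/s²
r = GM/v² = (4.701 × 10^16) / (9.6038 × 10^8) = 4.89494 × 10^7 m ≈ 48.95 Mm

Final answer: 48.95 Mm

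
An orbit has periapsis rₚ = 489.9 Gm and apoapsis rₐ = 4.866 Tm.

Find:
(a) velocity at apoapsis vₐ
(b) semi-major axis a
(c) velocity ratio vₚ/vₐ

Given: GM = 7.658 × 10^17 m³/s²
rₚ = 489.9 Gm = 4.899 × 10^11 m
rₐ = 4.866 Tm = 4.866 × 10^12 m
GM = 7.658 × 10^17 m³/s²
a = (rₚ + rₐ)/2 = 2.67795 × 10^12 m
e = (rₐ − rₚ)/(rₐ + rₚ) = (4.3761 × 10^12) / (5.3559 × 10^12) = 0.817062
(a) vₐ² = GM (2/rₐ − 1/a) = 7.658 × 10^17 × (4.11015 × 10^-13 − 3.7342 × 10^-13) = 28790.4 m²/s²;  vₐ = 169.677 m/s ≈ 169.7 m/s
(b) a = 2.67795 × 10^12 m ≈ 2.678 Tm
(c) vₚ/vₐ = rₐ/rₚ (angular momentum) = (4.866 × 10^12) / (4.899 × 10^11) = 9.93264 ≈ 9.933

Final answer:
(a) velocity at apoapsis vₐ = 169.7 m/s
(b) semi-major axis a = 2.678 Tm
(c) velocity ratio vₚ/vₐ = 9.933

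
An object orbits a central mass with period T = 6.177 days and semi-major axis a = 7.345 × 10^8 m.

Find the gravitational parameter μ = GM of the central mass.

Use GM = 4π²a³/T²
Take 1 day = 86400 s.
T = 6.177 days = 533693 s
a = 7.345 × 10^8 m
a³ = 3.96256 × 10^26 m³
T² = 2.84828 × 10^11 s²
GM = 4π² × (3.96256 × 10^26) / (2.84828 × 10^11) = 5.49228 × 10^16 m³/s²
GM ≈ 5.492 × 10^16 m³/s²

Final answer: GM = 5.492 × 10^16 m³/s²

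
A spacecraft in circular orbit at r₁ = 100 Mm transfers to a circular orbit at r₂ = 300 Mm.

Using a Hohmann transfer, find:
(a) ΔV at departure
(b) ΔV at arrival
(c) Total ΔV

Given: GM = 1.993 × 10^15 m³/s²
r₁ = 100 Mm = 1 × 10^8 m
r₂ = 300 Mm = 3 × 10^8 m
GM = 1.993 × 10^15 m³/s²
Transfer ellipse: a_t = (r₁ + r₂)/2 = 2 × 10^8 m
Circular speed at r₁: v₁ = √(GM/r₁) = 4464.3 m/s
Transfer speed at r₁ (periapsis): v₁ₜ = √(GM(2/r₁ − 1/a_t)) = 5467.63 m/s
(a) ΔV₁ = v₁ₜ − v₁ = 1003.33 m/s ≈ 1.003 km/s
Circular speed at r₂: v₂ = √(GM/r₂) = 2577.47 m/s
Transfer speed at r₂ (apoapsis): v₂ₜ = √(GM(2/r₂ − 1/a_t)) = 1822.54 m/s
(b) ΔV₂ = v₂ − v₂ₜ = 754.922 m/s ≈ 754.9 m/s
(c) ΔV_total = ΔV₁ + ΔV₂ = 1758.25 m/s ≈ 1.758 km/s

Final answer:
(a) ΔV₁ = 1.003 km/s
(b) ΔV₂ = 754.9 m/s
(c) ΔV_total = 1.758 km/s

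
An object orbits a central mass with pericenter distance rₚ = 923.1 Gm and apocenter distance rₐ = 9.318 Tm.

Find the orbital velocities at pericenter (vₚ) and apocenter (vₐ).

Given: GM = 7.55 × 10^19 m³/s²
rₚ = 923.1 Gm = 9.231 × 10^11 m
rₐ = 9.318 Tm = 9.318 × 10^12 m
GM = 7.55 × 10^19 m³/s²
a = (rₚ + rₐ)/2 = 5.12055 × 10^12 m
Vis-viva: v² = GM (2/r − 1/a)
vₚ² = 7.55 × 10^19 × (2.16661 × 10^-12 − 1.95292 × 10^-13) = 1.48835 × 10^8 m²/s²
vₚ = 12199.8 m/s ≈ 12.2 km/s
vₐ² = 7.55 × 10^19 × (2.14638 × 10^-13 − 1.95292 × 10^-13) = 1.46068 × 10^6 m²/s²
vₐ = 1208.59 m/s ≈ 1.209 km/s

Final answer: vₚ = 12.2 km/s, vₐ = 1.209 km/s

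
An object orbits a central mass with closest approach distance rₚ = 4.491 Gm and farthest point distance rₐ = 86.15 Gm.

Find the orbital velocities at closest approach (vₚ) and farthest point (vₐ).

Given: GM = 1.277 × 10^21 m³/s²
rₚ = 4.491 Gm = 4.491 × 10^9 m
rₐ = 86.15 Gm = 8.615 × 10^10 m
GM = 1.277 × 10^21 m³/s²
a = (rₚ + rₐ)/2 = 4.53205 × 10^10 m
Vis-viva: v² = GM (2/r − 1/a)
vₚ² = 1.277 × 10^21 × (4.45335 × 10^-10 − 2.20651 × 10^-11) = 5.40516 × 10^11 m²/s²
vₚ = 735198 m/s ≈ 735.2 km/s
vₐ² = 1.277 × 10^21 × (2.32153 × 10^-11 − 2.20651 × 10^-11) = 1.46887 × 10^9 m²/s²
vₐ = 38325.9 m/s ≈ 38.33 km/s

Final answer: vₚ = 735.2 km/s, vₐ = 38.33 km/s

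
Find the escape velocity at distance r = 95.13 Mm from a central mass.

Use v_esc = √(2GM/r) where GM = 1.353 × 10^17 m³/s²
r = 95.13 Mm = 9.513 × 10^7 m
GM = 1.353 × 10^17 m³/s²
2GM/r = 2 × (1.353 × 10^17) / (9.513 × 10^7) = 2.84453 × 10^9 m²/s²
v_esc = √(2GM/r) = 53334.1 m/s ≈ 53.33 km/s

Final answer: 53.33 km/s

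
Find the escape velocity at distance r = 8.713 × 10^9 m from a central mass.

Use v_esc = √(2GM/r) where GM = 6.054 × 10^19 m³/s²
r = 8.713 × 10^9 m
GM = 6.054 × 10^19 m³/s²
2GM/r = 2 × (6.054 × 10^19) / (8.713 × 10^9) = 1.38965 × 10^10 m²/s²
v_esc = √(2GM/r) = 117883 m/s ≈ 117.9 km/s

Final answer: 117.9 km/s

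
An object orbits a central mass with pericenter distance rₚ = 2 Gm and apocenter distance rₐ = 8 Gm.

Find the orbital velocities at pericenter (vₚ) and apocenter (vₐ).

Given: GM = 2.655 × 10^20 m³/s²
rₚ = 2 Gm = 2 × 10^9 m
rₐ = 8 Gm = 8 × 10^9 m
GM = 2.655 × 10^20 m³/s²
a = (rₚ + rₐ)/2 = 5 × 10^9 m
Vis-viva: v² = GM (2/r − 1/a)
vₚ² = 2.655 × 10^20 × (1 × 10^-9 − 2 × 10^-10) = 2.124 × 10^11 m²/s²
vₚ = 460869 m/s ≈ 460.9 km/s
vₐ² = 2.655 × 10^20 × (2.5 × 10^-10 − 2 × 10^-10) = 1.3275 × 10^10 m²/s²
vₐ = 115217 m/s ≈ 115.2 km/s

Final answer: vₚ = 460.9 km/s, vₐ = 115.2 km/s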